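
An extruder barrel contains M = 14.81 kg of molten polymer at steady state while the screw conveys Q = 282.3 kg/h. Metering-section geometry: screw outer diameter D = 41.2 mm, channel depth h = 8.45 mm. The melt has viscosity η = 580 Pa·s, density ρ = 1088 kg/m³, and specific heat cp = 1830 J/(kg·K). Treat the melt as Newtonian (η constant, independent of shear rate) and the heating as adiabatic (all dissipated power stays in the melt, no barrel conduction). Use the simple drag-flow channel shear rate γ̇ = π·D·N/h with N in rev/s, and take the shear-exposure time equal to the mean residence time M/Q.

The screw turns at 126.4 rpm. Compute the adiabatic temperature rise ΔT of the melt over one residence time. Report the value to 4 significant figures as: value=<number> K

value=57.29 K

Q_s = Q / 3600 = 282.3 / 3600 = 0.0784167 kg/s
Mean residence time: t_res = M/Q_s = 14.81 kg / 0.0784167 kg/s = 188.863 s
Convert to SI: D = 0.0412 m, h = 0.00845 m, N = 126.4/60 = 2.10667 rev/s
γ̇ = π·D·N / h = π · 0.0412 · 2.10667 / 0.00845 = 32.2691 s⁻¹
ΔT = η·γ̇²·t_res/(ρ·cp) = [580 × 32.2691² × 188.863] / [1088 × 1830] = 57.2885 K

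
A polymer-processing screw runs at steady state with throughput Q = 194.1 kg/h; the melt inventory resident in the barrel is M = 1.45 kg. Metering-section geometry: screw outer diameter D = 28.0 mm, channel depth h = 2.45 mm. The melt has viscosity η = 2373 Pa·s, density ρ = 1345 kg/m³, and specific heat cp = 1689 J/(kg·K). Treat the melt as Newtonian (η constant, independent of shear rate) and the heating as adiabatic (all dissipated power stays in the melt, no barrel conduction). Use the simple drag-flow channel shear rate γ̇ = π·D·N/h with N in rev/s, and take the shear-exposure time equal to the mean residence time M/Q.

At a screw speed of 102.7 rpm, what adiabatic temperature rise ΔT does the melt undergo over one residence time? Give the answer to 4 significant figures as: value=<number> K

value=106.1 K

Throughput in SI: Q_s = 194.1 kg/h ÷ 3600 s/h = 0.0539167 kg/s
Mean residence time: t_res = M/Q_s = 1.45 kg / 0.0539167 kg/s = 26.8934 s
Geometry in metres: D = 28.0 mm → 0.028 m, h = 2.45 mm → 0.00245 m; screw speed N = 102.7 rpm = 1.71167 rev/s
γ̇ = π·D·N / h = π · 0.028 · 1.71167 / 0.00245 = 61.4555 s⁻¹
Adiabatic rise: ΔT = η γ̇² t_res / (ρ cp) = 2373·(61.4555)²·26.8934 / (1345·1689) = 106.099 K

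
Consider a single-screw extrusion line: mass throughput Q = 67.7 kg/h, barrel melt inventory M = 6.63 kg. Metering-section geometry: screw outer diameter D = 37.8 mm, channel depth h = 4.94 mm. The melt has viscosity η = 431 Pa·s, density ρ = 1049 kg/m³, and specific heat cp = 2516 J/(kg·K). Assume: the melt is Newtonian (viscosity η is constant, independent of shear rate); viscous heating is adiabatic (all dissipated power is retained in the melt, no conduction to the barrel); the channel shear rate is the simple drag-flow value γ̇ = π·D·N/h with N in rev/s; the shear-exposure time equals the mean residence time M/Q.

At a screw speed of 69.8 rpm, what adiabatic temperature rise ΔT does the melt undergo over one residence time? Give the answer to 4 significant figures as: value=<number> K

Throughput in SI: Q_s = 67.7 kg/h ÷ 3600 s/h = 0.0188056 kg/s
t_res = M / Q_s = 6.63 / 0.0188056 = 352.555 s
Convert to SI: D = 0.0378 m, h = 0.00494 m, N = 69.8/60 = 1.16333 rev/s
Shear rate: γ̇ = πDN/h = π·0.0378·1.16333/0.00494 = 27.9653 s⁻¹
ΔT = η·γ̇²·t_res/(ρ·cp) = [431 × 27.9653² × 352.555] / [1049 × 2516] = 45.0253 K

value=45.03 K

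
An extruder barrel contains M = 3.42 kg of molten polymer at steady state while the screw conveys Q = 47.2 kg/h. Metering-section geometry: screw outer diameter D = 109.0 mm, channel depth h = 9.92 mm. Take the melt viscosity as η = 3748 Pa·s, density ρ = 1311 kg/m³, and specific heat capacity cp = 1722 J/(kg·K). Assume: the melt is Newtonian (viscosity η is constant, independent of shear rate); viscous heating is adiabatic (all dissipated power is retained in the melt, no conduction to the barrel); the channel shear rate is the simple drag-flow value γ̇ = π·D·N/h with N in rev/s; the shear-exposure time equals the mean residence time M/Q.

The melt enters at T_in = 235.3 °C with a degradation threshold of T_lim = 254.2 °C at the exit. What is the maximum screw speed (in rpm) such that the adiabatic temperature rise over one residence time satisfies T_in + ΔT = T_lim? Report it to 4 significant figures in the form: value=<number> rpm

Throughput in SI: Q_s = 47.2 kg/h ÷ 3600 s/h = 0.0131111 kg/s
t_res = M / Q_s = 3.42 / 0.0131111 = 260.847 s
Convert to metres: D = 0.109 m, h = 0.00992 m
ΔT_a = T_lim − T_in = 254.2 °C − 235.3 °C = 18.9 K
γ̇_max² = ΔT_a·ρ·cp/(η·t_res) = 18.9·1311·1722/(3748·260.847) = 43.6427 s⁻²
γ̇_max = sqrt(43.6427) = 6.60626 s⁻¹
N_max = γ̇_max h / (πD) = 6.60626·0.00992/(π·0.109) = 0.191378 rev/s → ×60 = 11.4827 rpm

value=11.48 rpm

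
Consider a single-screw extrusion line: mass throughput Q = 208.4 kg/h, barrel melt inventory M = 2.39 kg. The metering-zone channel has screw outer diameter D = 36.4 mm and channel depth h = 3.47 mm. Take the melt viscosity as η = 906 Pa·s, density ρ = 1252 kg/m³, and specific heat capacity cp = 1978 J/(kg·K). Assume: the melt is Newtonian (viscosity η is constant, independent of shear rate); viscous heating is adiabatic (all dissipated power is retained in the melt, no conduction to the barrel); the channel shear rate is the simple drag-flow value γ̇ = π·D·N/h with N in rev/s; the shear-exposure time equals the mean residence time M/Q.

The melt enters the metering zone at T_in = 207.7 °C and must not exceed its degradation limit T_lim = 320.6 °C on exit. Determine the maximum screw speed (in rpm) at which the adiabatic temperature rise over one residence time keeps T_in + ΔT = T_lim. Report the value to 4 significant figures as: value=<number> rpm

Throughput in SI: Q_s = 208.4 kg/h ÷ 3600 s/h = 0.0578889 kg/s
t_res = M / Q_s = 2.39 ÷ 0.0578889 = 41.286 s
Convert to metres: D = 0.0364 m, h = 0.00347 m
ΔT_a = T_lim − T_in = 320.6 − 207.7 = 112.9 K
γ̇_max² = ΔT_a·ρ·cp / (η·t_res) = [112.9 × 1252 × 1978] / [906 × 41.286] = 7474.7 s⁻²
γ̇_max = √7474.7 = 86.4563 s⁻¹
N_max = γ̇_max·h / (π·D) = 86.4563 · 0.00347 / (π · 0.0364) = 2.62346 rev/s = 157.408 rpm

value=157.4 rpm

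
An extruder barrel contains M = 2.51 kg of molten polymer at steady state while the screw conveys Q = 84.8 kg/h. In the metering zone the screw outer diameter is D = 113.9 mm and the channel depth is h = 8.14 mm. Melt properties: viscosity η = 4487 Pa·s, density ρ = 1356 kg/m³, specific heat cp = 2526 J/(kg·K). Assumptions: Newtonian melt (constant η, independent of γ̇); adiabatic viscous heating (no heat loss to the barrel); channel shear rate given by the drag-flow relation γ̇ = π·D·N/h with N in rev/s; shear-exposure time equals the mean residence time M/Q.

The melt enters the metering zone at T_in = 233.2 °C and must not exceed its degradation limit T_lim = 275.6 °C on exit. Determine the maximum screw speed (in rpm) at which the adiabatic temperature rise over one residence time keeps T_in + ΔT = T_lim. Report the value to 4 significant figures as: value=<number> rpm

value=23.79 rpm

Throughput in SI: Q_s = 84.8 kg/h ÷ 3600 s/h = 0.0235556 kg/s
t_res = M / Q_s = 2.51 ÷ 0.0235556 = 106.557 s
Geometry in SI: D = 113.9 mm → 0.1139 m, h = 8.14 mm → 0.00814 m
Allowable rise: ΔT_a = T_lim − T_in = 275.6 − 233.2 = 42.4 K
Invert ΔT = ηγ̇²t_res/(ρcp) for γ̇: γ̇_max² = ΔT_a ρ cp / (η t_res) = 42.4·1356·2526 / (4487·106.557) = 303.754 s⁻²
γ̇_max = sqrt(303.754) = 17.4285 s⁻¹
N_max = γ̇_max h / (πD) = 17.4285·0.00814/(π·0.1139) = 0.396472 rev/s → ×60 = 23.7883 rpm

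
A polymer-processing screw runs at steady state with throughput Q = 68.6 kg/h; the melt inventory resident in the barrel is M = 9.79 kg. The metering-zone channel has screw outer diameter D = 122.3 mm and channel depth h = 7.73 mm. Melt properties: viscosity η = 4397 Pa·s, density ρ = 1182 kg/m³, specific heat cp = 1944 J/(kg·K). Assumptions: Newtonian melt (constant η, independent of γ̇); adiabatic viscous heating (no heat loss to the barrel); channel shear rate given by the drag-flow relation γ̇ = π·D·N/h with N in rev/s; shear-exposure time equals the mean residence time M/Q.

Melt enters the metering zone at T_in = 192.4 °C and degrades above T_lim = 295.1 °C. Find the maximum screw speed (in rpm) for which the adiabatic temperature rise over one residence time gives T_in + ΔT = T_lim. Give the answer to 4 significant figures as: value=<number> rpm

Convert throughput: Q = 68.6 kg/h = 68.6/3600 = 0.0190556 kg/s
t_res = M / Q_s = 9.79 ÷ 0.0190556 = 513.761 s
Geometry in SI: D = 122.3 mm → 0.1223 m, h = 7.73 mm → 0.00773 m
ΔT_a = T_lim − T_in = 295.1 − 192.4 = 102.7 K
γ̇_max² = ΔT_a·ρ·cp/(η·t_res) = 102.7·1182·1944/(4397·513.761) = 104.464 s⁻²
Take the square root: γ̇_max = √(104.464) = 10.2208 s⁻¹
N_max = γ̇_max·h / (π·D) = 10.2208 · 0.00773 / (π · 0.1223) = 0.20563 rev/s = 12.3378 rpm

value=12.34 rpm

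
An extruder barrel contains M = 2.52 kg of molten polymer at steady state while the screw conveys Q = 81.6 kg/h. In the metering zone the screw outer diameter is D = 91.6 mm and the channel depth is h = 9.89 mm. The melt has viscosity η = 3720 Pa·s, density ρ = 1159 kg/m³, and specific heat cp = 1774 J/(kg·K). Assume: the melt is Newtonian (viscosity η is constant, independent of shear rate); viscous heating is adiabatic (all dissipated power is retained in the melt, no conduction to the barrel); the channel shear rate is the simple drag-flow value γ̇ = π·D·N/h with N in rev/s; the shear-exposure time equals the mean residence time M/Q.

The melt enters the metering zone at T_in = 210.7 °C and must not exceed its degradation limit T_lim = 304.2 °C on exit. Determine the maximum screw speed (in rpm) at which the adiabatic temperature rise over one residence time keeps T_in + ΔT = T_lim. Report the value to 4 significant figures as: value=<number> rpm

Q_s = Q / 3600 = 81.6 / 3600 = 0.0226667 kg/s
Mean residence time: t_res = M/Q_s = 2.52 kg / 0.0226667 kg/s = 111.176 s
Convert to metres: D = 0.0916 m, h = 0.00989 m
ΔT_a = T_lim − T_in = 304.2 − 210.7 = 93.5 K
γ̇_max² = ΔT_a·ρ·cp/(η·t_res) = 93.5·1159·1774/(3720·111.176) = 464.829 s⁻²
γ̇_max = √464.829 = 21.5599 s⁻¹
Solve γ̇ = πDN/h for N: N_max = γ̇_max·h/(π·D) = 21.5599 × 0.00989 / (π × 0.0916) = 0.740964 rev/s = 44.4579 rpm

value=44.46 rpm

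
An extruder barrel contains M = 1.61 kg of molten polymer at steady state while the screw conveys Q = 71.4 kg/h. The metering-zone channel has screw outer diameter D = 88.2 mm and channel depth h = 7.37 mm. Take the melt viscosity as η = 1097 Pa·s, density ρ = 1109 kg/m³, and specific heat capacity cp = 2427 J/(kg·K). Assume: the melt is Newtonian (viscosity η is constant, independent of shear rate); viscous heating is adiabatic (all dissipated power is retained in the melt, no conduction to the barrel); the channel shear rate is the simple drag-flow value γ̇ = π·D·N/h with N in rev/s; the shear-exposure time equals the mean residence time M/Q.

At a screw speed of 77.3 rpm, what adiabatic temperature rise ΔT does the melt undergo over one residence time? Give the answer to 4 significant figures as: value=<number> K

value=77.62 K

Q_s = Q / 3600 = 71.4 / 3600 = 0.0198333 kg/s
t_res = M / Q_s = 1.61 ÷ 0.0198333 = 81.1765 s
D = 88.2 mm = 0.0882 m;  h = 7.37 mm = 0.00737 m;  N = 77.3 rpm / 60 = 1.28833 rev/s
Shear rate: γ̇ = πDN/h = π·0.0882·1.28833/0.00737 = 48.4372 s⁻¹
ΔT = η·γ̇²·t_res / (ρ·cp) = 1097 · (48.4372)² · 81.1765 / (1109 · 2427) = 77.6236 K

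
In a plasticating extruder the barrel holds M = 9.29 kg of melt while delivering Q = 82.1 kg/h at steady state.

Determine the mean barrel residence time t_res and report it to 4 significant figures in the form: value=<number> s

Q_s = Q / 3600 = 82.1 / 3600 = 0.0228056 kg/s
t_res = M / Q_s = 9.29 / 0.0228056 = 407.357 s

value=407.4 s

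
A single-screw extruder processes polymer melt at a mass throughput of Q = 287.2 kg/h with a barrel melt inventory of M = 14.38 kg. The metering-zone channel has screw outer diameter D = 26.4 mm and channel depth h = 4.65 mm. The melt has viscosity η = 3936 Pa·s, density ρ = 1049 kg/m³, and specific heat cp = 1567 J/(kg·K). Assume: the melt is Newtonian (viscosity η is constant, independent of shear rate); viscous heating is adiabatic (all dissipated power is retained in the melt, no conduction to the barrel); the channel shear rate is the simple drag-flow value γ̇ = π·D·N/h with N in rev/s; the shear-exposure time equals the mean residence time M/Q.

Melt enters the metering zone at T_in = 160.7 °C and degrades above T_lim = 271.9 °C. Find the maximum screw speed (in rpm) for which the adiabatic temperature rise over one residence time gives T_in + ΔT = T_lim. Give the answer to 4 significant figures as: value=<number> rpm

value=54.00 rpm

Q_s = Q / 3600 = 287.2 / 3600 = 0.0797778 kg/s
t_res = M / Q_s = 14.38 / 0.0797778 = 180.251 s
D = 26.4 mm = 0.0264 m;  h = 4.65 mm = 0.00465 m
Allowable rise: ΔT_a = T_lim − T_in = 271.9 − 160.7 = 111.2 K
γ̇_max² = ΔT_a·ρ·cp/(η·t_res) = 111.2·1049·1567/(3936·180.251) = 257.642 s⁻²
Take the square root: γ̇_max = √(257.642) = 16.0512 s⁻¹
Solve γ̇ = πDN/h for N: N_max = γ̇_max·h/(π·D) = 16.0512 × 0.00465 / (π × 0.0264) = 0.899928 rev/s = 53.9957 rpm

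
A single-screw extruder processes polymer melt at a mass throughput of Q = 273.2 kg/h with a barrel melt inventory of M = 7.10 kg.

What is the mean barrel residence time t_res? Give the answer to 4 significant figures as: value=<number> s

value=93.56 s

Q_s = Q / 3600 = 273.2 / 3600 = 0.0758889 kg/s
t_res = M / Q_s = 7.10 / 0.0758889 = 93.5578 s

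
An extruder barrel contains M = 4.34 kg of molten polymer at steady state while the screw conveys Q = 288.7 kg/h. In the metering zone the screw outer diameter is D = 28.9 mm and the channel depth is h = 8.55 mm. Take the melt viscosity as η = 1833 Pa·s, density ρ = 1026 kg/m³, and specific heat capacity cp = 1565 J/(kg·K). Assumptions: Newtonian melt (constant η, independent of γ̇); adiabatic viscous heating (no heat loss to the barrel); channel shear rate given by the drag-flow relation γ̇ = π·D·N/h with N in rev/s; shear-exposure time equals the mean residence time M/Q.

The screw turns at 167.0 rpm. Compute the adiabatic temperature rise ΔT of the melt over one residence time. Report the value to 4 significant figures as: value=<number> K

value=53.97 K

Throughput in SI: Q_s = 288.7 kg/h ÷ 3600 s/h = 0.0801944 kg/s
t_res = M / Q_s = 4.34 ÷ 0.0801944 = 54.1185 s
D = 28.9 mm = 0.0289 m;  h = 8.55 mm = 0.00855 m;  N = 167.0 rpm / 60 = 2.78333 rev/s
γ̇ = π·D·N / h = π · 0.0289 · 2.78333 / 0.00855 = 29.5561 s⁻¹
ΔT = η·γ̇²·t_res/(ρ·cp) = [1833 × 29.5561² × 54.1185] / [1026 × 1565] = 53.9684 K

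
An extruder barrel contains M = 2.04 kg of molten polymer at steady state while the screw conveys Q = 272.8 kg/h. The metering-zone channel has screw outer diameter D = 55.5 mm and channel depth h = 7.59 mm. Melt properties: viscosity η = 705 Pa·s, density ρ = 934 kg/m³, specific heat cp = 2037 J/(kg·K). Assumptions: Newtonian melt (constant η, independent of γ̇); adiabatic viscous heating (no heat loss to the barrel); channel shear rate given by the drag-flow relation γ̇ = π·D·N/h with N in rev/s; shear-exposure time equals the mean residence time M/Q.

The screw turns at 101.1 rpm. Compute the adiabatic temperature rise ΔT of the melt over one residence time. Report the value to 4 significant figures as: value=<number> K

Convert throughput: Q = 272.8 kg/h = 272.8/3600 = 0.0757778 kg/s
t_res = M / Q_s = 2.04 ÷ 0.0757778 = 26.9208 s
Geometry in metres: D = 55.5 mm → 0.0555 m, h = 7.59 mm → 0.00759 m; screw speed N = 101.1 rpm = 1.685 rev/s
γ̇ = π D N / h = (π)(0.0555)(1.685) / 0.00759 = 38.708 s⁻¹
ΔT = η·γ̇²·t_res / (ρ·cp) = 705 · (38.708)² · 26.9208 / (934 · 2037) = 14.9466 K

value=14.95 K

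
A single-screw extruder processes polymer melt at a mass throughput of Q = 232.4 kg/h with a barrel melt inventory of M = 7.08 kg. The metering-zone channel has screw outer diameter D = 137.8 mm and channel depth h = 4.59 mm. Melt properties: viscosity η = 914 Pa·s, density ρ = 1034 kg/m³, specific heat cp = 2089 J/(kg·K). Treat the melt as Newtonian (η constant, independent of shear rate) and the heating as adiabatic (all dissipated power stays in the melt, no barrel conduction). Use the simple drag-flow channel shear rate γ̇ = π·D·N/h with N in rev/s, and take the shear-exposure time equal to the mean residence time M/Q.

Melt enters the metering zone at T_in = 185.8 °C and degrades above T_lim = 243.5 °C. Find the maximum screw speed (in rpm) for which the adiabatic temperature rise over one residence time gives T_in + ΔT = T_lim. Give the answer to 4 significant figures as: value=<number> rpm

value=22.43 rpm

Convert throughput: Q = 232.4 kg/h = 232.4/3600 = 0.0645556 kg/s
t_res = M / Q_s = 7.08 ÷ 0.0645556 = 109.673 s
Convert to metres: D = 0.1378 m, h = 0.00459 m
Allowable rise: ΔT_a = T_lim − T_in = 243.5 − 185.8 = 57.7 K
γ̇_max² = ΔT_a·ρ·cp / (η·t_res) = [57.7 × 1034 × 2089] / [914 × 109.673] = 1243.34 s⁻²
γ̇_max = √1243.34 = 35.261 s⁻¹
N_max = γ̇_max·h / (π·D) = 35.261 · 0.00459 / (π · 0.1378) = 0.373859 rev/s = 22.4316 rpm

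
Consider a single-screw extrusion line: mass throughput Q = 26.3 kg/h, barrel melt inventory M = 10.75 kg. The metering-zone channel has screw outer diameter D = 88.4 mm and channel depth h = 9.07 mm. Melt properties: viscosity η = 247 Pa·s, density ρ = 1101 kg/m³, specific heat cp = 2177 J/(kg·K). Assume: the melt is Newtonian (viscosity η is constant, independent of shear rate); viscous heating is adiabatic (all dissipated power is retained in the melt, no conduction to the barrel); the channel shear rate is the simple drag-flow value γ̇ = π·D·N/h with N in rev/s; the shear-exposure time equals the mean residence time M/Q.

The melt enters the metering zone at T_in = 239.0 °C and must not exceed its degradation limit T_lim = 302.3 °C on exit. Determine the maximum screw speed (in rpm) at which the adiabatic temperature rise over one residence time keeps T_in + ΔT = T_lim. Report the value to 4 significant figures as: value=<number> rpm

value=40.04 rpm

Throughput in SI: Q_s = 26.3 kg/h ÷ 3600 s/h = 0.00730556 kg/s
t_res = M / Q_s = 10.75 / 0.00730556 = 1471.48 s
Geometry in SI: D = 88.4 mm → 0.0884 m, h = 9.07 mm → 0.00907 m
Allowable rise: ΔT_a = T_lim − T_in = 302.3 − 239.0 = 63.3 K
γ̇_max² = ΔT_a·ρ·cp/(η·t_res) = 63.3·1101·2177/(247·1471.48) = 417.443 s⁻²
γ̇_max = √417.443 = 20.4314 s⁻¹
N_max = γ̇_max h / (πD) = 20.4314·0.00907/(π·0.0884) = 0.667273 rev/s → ×60 = 40.0364 rpm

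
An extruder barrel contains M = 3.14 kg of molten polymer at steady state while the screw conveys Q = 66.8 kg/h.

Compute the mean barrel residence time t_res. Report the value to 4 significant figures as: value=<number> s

Q_s = Q / 3600 = 66.8 / 3600 = 0.0185556 kg/s
t_res = M / Q_s = 3.14 / 0.0185556 = 169.222 s

value=169.2 s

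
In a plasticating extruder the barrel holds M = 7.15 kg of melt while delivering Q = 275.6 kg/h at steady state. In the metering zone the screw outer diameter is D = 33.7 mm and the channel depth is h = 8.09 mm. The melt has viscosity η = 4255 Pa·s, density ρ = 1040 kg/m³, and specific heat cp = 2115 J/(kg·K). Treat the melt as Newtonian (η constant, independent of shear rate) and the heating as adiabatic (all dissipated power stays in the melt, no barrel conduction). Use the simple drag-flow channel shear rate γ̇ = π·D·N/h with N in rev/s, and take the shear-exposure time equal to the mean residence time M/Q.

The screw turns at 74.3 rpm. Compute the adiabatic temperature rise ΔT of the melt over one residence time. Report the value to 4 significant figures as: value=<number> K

Throughput in SI: Q_s = 275.6 kg/h ÷ 3600 s/h = 0.0765556 kg/s
t_res = M / Q_s = 7.15 / 0.0765556 = 93.3962 s
Convert to SI: D = 0.0337 m, h = 0.00809 m, N = 74.3/60 = 1.23833 rev/s
Shear rate: γ̇ = πDN/h = π·0.0337·1.23833/0.00809 = 16.2057 s⁻¹
Adiabatic rise: ΔT = η γ̇² t_res / (ρ cp) = 4255·(16.2057)²·93.3962 / (1040·2115) = 47.4485 K

value=47.45 K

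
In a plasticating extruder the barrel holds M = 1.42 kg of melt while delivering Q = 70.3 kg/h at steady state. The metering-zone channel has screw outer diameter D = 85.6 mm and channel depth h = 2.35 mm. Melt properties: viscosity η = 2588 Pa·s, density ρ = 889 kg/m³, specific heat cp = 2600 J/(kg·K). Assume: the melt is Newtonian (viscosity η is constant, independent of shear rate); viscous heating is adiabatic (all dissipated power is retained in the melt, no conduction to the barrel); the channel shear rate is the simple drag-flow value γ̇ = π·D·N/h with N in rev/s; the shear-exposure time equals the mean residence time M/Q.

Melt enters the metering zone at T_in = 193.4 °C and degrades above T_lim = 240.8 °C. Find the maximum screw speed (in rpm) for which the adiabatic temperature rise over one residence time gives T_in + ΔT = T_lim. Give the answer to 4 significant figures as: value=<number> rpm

value=12.65 rpm

Throughput in SI: Q_s = 70.3 kg/h ÷ 3600 s/h = 0.0195278 kg/s
t_res = M / Q_s = 1.42 ÷ 0.0195278 = 72.7169 s
Convert to metres: D = 0.0856 m, h = 0.00235 m
ΔT_a = T_lim − T_in = 240.8 °C − 193.4 °C = 47.4 K
γ̇_max² = ΔT_a·ρ·cp / (η·t_res) = [47.4 × 889 × 2600] / [2588 × 72.7169] = 582.175 s⁻²
γ̇_max = √582.175 = 24.1283 s⁻¹
N_max = γ̇_max·h / (π·D) = 24.1283 · 0.00235 / (π · 0.0856) = 0.210849 rev/s = 12.6509 rpm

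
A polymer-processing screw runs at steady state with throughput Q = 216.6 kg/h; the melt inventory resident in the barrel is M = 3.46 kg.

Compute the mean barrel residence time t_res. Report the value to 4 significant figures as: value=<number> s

value=57.51 s

Convert throughput: Q = 216.6 kg/h = 216.6/3600 = 0.0601667 kg/s
t_res = M / Q_s = 3.46 ÷ 0.0601667 = 57.5069 s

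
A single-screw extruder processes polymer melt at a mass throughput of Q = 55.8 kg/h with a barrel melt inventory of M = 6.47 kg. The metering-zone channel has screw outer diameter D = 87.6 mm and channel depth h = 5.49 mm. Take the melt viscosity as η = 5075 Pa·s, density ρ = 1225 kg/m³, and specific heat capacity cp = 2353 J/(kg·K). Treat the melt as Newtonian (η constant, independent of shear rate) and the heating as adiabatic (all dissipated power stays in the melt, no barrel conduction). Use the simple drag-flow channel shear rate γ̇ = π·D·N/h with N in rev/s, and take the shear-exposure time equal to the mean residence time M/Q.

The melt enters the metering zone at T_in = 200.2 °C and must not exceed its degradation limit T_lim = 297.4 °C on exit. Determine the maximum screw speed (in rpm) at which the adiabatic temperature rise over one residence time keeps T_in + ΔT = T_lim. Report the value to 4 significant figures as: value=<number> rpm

value=13.77 rpm

Q_s = Q / 3600 = 55.8 / 3600 = 0.0155 kg/s
t_res = M / Q_s = 6.47 ÷ 0.0155 = 417.419 s
D = 87.6 mm = 0.0876 m;  h = 5.49 mm = 0.00549 m
ΔT_a = T_lim − T_in = 297.4 °C − 200.2 °C = 97.2 K
γ̇_max² = ΔT_a·ρ·cp/(η·t_res) = 97.2·1225·2353/(5075·417.419) = 132.256 s⁻²
γ̇_max = sqrt(132.256) = 11.5003 s⁻¹
Solve γ̇ = πDN/h for N: N_max = γ̇_max·h/(π·D) = 11.5003 × 0.00549 / (π × 0.0876) = 0.229417 rev/s = 13.765 rpm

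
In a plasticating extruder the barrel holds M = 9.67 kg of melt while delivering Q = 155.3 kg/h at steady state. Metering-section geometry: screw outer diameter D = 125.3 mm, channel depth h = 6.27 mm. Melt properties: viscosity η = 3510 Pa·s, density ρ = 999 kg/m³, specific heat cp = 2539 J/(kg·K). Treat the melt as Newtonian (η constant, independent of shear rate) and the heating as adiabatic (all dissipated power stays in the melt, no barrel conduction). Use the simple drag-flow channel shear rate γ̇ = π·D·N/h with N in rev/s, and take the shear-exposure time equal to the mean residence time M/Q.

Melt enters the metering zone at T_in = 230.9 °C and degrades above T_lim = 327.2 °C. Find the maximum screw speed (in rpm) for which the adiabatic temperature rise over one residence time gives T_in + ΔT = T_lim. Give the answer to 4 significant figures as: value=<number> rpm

value=16.84 rpm

Q_s = Q / 3600 = 155.3 / 3600 = 0.0431389 kg/s
t_res = M / Q_s = 9.67 ÷ 0.0431389 = 224.16 s
Geometry in SI: D = 125.3 mm → 0.1253 m, h = 6.27 mm → 0.00627 m
ΔT_a = T_lim − T_in = 327.2 °C − 230.9 °C = 96.3 K
Invert ΔT = ηγ̇²t_res/(ρcp) for γ̇: γ̇_max² = ΔT_a ρ cp / (η t_res) = 96.3·999·2539 / (3510·224.16) = 310.449 s⁻²
γ̇_max = sqrt(310.449) = 17.6196 s⁻¹
N_max = γ̇_max h / (πD) = 17.6196·0.00627/(π·0.1253) = 0.280648 rev/s → ×60 = 16.8389 rpm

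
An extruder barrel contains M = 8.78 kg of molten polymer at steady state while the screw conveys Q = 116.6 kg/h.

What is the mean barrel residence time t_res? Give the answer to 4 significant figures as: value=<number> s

value=271.1 s

Throughput in SI: Q_s = 116.6 kg/h ÷ 3600 s/h = 0.0323889 kg/s
Mean residence time: t_res = M/Q_s = 8.78 kg / 0.0323889 kg/s = 271.081 s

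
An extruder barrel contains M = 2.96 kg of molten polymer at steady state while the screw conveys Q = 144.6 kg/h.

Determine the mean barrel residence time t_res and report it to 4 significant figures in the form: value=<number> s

value=73.69 s

Convert throughput: Q = 144.6 kg/h = 144.6/3600 = 0.0401667 kg/s
t_res = M / Q_s = 2.96 / 0.0401667 = 73.6929 s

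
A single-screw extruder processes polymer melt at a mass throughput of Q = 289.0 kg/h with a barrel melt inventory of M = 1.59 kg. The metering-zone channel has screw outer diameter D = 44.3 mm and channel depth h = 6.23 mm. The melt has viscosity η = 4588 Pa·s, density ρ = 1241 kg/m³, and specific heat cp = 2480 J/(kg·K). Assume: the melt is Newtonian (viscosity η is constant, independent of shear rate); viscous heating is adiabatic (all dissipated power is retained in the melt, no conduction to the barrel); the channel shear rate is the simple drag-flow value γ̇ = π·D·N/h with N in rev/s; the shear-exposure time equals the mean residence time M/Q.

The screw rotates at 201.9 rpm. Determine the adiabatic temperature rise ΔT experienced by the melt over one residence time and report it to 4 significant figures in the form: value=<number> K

Q_s = Q / 3600 = 289.0 / 3600 = 0.0802778 kg/s
t_res = M / Q_s = 1.59 / 0.0802778 = 19.8062 s
Convert to SI: D = 0.0443 m, h = 0.00623 m, N = 201.9/60 = 3.365 rev/s
γ̇ = π·D·N / h = π · 0.0443 · 3.365 / 0.00623 = 75.1711 s⁻¹
ΔT = η·γ̇²·t_res / (ρ·cp) = 4588 · (75.1711)² · 19.8062 / (1241 · 2480) = 166.841 K

value=166.8 K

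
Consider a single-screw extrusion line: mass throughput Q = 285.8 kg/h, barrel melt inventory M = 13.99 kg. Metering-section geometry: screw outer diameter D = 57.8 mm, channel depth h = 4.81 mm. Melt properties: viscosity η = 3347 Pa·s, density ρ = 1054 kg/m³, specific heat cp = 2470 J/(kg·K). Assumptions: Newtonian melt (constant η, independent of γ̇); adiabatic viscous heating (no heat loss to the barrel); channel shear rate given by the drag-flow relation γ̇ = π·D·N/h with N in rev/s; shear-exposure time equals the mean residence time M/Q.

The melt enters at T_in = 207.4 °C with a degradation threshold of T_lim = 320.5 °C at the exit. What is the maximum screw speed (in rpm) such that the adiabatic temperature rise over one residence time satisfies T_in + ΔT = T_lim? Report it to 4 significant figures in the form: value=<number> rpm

Convert throughput: Q = 285.8 kg/h = 285.8/3600 = 0.0793889 kg/s
Mean residence time: t_res = M/Q_s = 13.99 kg / 0.0793889 kg/s = 176.221 s
D = 57.8 mm = 0.0578 m;  h = 4.81 mm = 0.00481 m
ΔT_a = T_lim − T_in = 320.5 °C − 207.4 °C = 113.1 K
Invert ΔT = ηγ̇²t_res/(ρcp) for γ̇: γ̇_max² = ΔT_a ρ cp / (η t_res) = 113.1·1054·2470 / (3347·176.221) = 499.214 s⁻²
γ̇_max = sqrt(499.214) = 22.3431 s⁻¹
N_max = γ̇_max h / (πD) = 22.3431·0.00481/(π·0.0578) = 0.591849 rev/s → ×60 = 35.5109 rpm

value=35.51 rpm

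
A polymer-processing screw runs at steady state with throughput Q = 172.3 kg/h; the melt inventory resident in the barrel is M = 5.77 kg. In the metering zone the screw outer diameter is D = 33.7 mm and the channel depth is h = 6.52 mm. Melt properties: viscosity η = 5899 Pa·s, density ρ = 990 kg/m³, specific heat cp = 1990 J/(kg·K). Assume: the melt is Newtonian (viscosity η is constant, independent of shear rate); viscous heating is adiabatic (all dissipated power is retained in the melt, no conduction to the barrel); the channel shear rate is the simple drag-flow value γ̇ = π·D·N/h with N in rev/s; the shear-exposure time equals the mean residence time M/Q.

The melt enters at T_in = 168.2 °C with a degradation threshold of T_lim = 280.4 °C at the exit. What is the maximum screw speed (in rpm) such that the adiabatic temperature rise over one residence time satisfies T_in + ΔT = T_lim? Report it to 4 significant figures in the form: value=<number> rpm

Throughput in SI: Q_s = 172.3 kg/h ÷ 3600 s/h = 0.0478611 kg/s
t_res = M / Q_s = 5.77 / 0.0478611 = 120.557 s
Geometry in SI: D = 33.7 mm → 0.0337 m, h = 6.52 mm → 0.00652 m
ΔT_a = T_lim − T_in = 280.4 °C − 168.2 °C = 112.2 K
γ̇_max² = ΔT_a·ρ·cp / (η·t_res) = [112.2 × 990 × 1990] / [5899 × 120.557] = 310.821 s⁻²
γ̇_max = sqrt(310.821) = 17.6301 s⁻¹
N_max = γ̇_max·h / (π·D) = 17.6301 · 0.00652 / (π · 0.0337) = 1.08573 rev/s = 65.1439 rpm

value=65.14 rpm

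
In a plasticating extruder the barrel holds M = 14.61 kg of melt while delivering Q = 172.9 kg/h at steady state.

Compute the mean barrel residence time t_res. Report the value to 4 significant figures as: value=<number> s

Throughput in SI: Q_s = 172.9 kg/h ÷ 3600 s/h = 0.0480278 kg/s
t_res = M / Q_s = 14.61 / 0.0480278 = 304.199 s

value=304.2 s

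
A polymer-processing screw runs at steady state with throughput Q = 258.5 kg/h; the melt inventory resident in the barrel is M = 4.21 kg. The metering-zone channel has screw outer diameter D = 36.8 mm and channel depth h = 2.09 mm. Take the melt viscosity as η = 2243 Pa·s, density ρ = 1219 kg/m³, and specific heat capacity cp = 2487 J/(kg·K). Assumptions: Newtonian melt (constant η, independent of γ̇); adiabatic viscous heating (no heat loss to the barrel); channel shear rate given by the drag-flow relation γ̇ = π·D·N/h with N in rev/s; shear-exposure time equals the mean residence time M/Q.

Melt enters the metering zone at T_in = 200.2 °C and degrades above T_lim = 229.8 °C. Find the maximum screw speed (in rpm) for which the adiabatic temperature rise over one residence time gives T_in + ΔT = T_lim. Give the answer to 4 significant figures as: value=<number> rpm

value=28.33 rpm

Q_s = Q / 3600 = 258.5 / 3600 = 0.0718056 kg/s
Mean residence time: t_res = M/Q_s = 4.21 kg / 0.0718056 kg/s = 58.6306 s
Convert to metres: D = 0.0368 m, h = 0.00209 m
ΔT_a = T_lim − T_in = 229.8 °C − 200.2 °C = 29.6 K
γ̇_max² = ΔT_a·ρ·cp / (η·t_res) = [29.6 × 1219 × 2487] / [2243 × 58.6306] = 682.367 s⁻²
γ̇_max = sqrt(682.367) = 26.1222 s⁻¹
Solve γ̇ = πDN/h for N: N_max = γ̇_max·h/(π·D) = 26.1222 × 0.00209 / (π × 0.0368) = 0.472234 rev/s = 28.3341 rpm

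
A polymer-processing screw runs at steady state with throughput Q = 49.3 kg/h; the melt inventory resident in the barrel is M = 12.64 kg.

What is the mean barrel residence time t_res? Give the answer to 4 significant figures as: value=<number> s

Q_s = Q / 3600 = 49.3 / 3600 = 0.0136944 kg/s
Mean residence time: t_res = M/Q_s = 12.64 kg / 0.0136944 kg/s = 923.002 s

value=923.0 s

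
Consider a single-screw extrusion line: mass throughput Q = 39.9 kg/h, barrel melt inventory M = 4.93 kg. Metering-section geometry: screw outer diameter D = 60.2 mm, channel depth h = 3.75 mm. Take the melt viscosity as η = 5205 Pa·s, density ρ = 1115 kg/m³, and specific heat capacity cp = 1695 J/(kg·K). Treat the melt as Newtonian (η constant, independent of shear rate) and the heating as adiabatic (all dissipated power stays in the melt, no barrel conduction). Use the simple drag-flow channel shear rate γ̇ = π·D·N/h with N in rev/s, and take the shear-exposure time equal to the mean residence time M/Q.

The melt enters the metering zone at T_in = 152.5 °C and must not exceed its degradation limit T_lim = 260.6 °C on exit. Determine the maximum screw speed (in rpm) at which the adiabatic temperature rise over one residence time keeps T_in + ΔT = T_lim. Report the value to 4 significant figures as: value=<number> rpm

Q_s = Q / 3600 = 39.9 / 3600 = 0.0110833 kg/s
t_res = M / Q_s = 4.93 / 0.0110833 = 444.812 s
Convert to metres: D = 0.0602 m, h = 0.00375 m
ΔT_a = T_lim − T_in = 260.6 °C − 152.5 °C = 108.1 K
γ̇_max² = ΔT_a·ρ·cp/(η·t_res) = 108.1·1115·1695/(5205·444.812) = 88.2415 s⁻²
Take the square root: γ̇_max = √(88.2415) = 9.3937 s⁻¹
Solve γ̇ = πDN/h for N: N_max = γ̇_max·h/(π·D) = 9.3937 × 0.00375 / (π × 0.0602) = 0.186261 rev/s = 11.1756 rpm

value=11.18 rpm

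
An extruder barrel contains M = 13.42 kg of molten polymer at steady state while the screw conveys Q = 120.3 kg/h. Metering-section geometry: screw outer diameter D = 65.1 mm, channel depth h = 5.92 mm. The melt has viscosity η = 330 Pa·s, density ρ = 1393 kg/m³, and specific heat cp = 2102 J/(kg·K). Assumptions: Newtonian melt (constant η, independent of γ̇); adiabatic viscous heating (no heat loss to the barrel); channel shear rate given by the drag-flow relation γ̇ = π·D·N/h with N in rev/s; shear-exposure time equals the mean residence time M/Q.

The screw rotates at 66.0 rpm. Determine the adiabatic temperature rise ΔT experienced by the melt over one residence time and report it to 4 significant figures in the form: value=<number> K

Convert throughput: Q = 120.3 kg/h = 120.3/3600 = 0.0334167 kg/s
t_res = M / Q_s = 13.42 ÷ 0.0334167 = 401.596 s
D = 65.1 mm = 0.0651 m;  h = 5.92 mm = 0.00592 m;  N = 66.0 rpm / 60 = 1.1 rev/s
γ̇ = π D N / h = (π)(0.0651)(1.1) / 0.00592 = 38.0016 s⁻¹
ΔT = η·γ̇²·t_res / (ρ·cp) = 330 · (38.0016)² · 401.596 / (1393 · 2102) = 65.3617 K

value=65.36 K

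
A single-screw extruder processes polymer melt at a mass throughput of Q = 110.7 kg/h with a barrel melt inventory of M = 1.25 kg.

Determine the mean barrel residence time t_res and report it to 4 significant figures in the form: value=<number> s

value=40.65 s

Convert throughput: Q = 110.7 kg/h = 110.7/3600 = 0.03075 kg/s
t_res = M / Q_s = 1.25 ÷ 0.03075 = 40.6504 s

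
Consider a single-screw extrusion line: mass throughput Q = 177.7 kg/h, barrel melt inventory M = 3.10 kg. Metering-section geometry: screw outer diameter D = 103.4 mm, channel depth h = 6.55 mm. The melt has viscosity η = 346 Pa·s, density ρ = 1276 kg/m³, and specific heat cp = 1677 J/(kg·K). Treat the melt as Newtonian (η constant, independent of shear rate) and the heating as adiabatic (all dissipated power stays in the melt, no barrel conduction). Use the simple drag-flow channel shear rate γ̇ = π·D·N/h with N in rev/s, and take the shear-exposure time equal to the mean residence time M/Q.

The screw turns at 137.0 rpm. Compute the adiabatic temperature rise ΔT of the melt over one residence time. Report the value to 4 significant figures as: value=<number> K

Throughput in SI: Q_s = 177.7 kg/h ÷ 3600 s/h = 0.0493611 kg/s
t_res = M / Q_s = 3.10 ÷ 0.0493611 = 62.8025 s
Geometry in metres: D = 103.4 mm → 0.1034 m, h = 6.55 mm → 0.00655 m; screw speed N = 137.0 rpm = 2.28333 rev/s
Shear rate: γ̇ = πDN/h = π·0.1034·2.28333/0.00655 = 113.24 s⁻¹
ΔT = η·γ̇²·t_res/(ρ·cp) = [346 × 113.24² × 62.8025] / [1276 × 1677] = 130.216 K

value=130.2 K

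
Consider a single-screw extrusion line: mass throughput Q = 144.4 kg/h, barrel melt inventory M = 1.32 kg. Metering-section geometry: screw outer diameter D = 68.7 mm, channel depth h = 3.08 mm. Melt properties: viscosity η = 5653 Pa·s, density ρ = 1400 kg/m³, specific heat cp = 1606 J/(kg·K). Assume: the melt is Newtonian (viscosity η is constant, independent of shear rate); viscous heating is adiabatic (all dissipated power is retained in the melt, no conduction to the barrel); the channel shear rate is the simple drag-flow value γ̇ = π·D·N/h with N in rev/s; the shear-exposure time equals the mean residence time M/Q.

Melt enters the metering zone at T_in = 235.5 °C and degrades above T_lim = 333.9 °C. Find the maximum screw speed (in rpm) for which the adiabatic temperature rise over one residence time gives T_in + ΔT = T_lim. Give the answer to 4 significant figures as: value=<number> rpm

Convert throughput: Q = 144.4 kg/h = 144.4/3600 = 0.0401111 kg/s
t_res = M / Q_s = 1.32 / 0.0401111 = 32.9086 s
Geometry in SI: D = 68.7 mm → 0.0687 m, h = 3.08 mm → 0.00308 m
ΔT_a = T_lim − T_in = 333.9 − 235.5 = 98.4 K
γ̇_max² = ΔT_a·ρ·cp / (η·t_res) = [98.4 × 1400 × 1606] / [5653 × 32.9086] = 1189.27 s⁻²
γ̇_max = √1189.27 = 34.4858 s⁻¹
Solve γ̇ = πDN/h for N: N_max = γ̇_max·h/(π·D) = 34.4858 × 0.00308 / (π × 0.0687) = 0.492135 rev/s = 29.5281 rpm

value=29.53 rpm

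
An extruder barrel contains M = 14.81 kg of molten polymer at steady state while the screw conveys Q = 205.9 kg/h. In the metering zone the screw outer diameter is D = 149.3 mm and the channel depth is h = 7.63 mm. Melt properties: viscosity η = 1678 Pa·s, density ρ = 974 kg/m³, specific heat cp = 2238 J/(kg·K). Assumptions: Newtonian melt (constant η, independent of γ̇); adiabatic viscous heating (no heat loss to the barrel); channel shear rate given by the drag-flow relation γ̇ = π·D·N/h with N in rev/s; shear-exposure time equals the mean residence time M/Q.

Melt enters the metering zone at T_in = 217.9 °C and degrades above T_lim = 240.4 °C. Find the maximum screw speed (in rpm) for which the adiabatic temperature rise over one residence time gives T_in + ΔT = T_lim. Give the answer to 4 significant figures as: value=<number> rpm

Throughput in SI: Q_s = 205.9 kg/h ÷ 3600 s/h = 0.0571944 kg/s
t_res = M / Q_s = 14.81 ÷ 0.0571944 = 258.941 s
D = 149.3 mm = 0.1493 m;  h = 7.63 mm = 0.00763 m
ΔT_a = T_lim − T_in = 240.4 − 217.9 = 22.5 K
γ̇_max² = ΔT_a·ρ·cp/(η·t_res) = 22.5·974·2238/(1678·258.941) = 112.878 s⁻²
Take the square root: γ̇_max = √(112.878) = 10.6244 s⁻¹
Solve γ̇ = πDN/h for N: N_max = γ̇_max·h/(π·D) = 10.6244 × 0.00763 / (π × 0.1493) = 0.17283 rev/s = 10.3698 rpm

value=10.37 rpm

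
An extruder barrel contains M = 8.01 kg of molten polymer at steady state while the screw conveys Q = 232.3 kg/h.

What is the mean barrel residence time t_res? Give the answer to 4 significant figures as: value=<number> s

Convert throughput: Q = 232.3 kg/h = 232.3/3600 = 0.0645278 kg/s
t_res = M / Q_s = 8.01 ÷ 0.0645278 = 124.133 s

value=124.1 s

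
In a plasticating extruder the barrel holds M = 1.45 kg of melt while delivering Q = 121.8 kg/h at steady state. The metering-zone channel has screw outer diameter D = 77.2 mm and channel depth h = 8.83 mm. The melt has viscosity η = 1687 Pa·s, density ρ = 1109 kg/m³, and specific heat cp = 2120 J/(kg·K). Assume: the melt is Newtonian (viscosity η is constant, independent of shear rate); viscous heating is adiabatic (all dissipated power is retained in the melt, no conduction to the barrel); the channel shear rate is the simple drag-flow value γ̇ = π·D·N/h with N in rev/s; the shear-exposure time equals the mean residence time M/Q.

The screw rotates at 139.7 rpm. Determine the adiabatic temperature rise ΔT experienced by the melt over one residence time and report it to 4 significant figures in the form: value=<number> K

value=125.8 K

Throughput in SI: Q_s = 121.8 kg/h ÷ 3600 s/h = 0.0338333 kg/s
Mean residence time: t_res = M/Q_s = 1.45 kg / 0.0338333 kg/s = 42.8571 s
Convert to SI: D = 0.0772 m, h = 0.00883 m, N = 139.7/60 = 2.32833 rev/s
γ̇ = π D N / h = (π)(0.0772)(2.32833) / 0.00883 = 63.9516 s⁻¹
Adiabatic rise: ΔT = η γ̇² t_res / (ρ cp) = 1687·(63.9516)²·42.8571 / (1109·2120) = 125.769 K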